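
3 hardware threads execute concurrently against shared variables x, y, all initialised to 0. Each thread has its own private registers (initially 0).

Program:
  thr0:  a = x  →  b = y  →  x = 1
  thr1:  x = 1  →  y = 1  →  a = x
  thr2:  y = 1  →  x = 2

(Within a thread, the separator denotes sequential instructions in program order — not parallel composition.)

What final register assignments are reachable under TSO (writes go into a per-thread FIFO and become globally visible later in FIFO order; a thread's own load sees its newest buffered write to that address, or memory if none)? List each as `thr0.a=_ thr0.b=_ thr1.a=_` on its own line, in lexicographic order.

thr0.a=0 thr0.b=0 thr1.a=1
thr0.a=0 thr0.b=0 thr1.a=2
thr0.a=0 thr0.b=1 thr1.a=1
thr0.a=0 thr0.b=1 thr1.a=2
thr0.a=1 thr0.b=0 thr1.a=1
thr0.a=1 thr0.b=0 thr1.a=2
thr0.a=1 thr0.b=1 thr1.a=1
thr0.a=1 thr0.b=1 thr1.a=2
thr0.a=2 thr0.b=1 thr1.a=1
thr0.a=2 thr0.b=1 thr1.a=2

outcome vector order: (thr0.a,thr0.b,thr1.a)
|TSO outcomes| = 10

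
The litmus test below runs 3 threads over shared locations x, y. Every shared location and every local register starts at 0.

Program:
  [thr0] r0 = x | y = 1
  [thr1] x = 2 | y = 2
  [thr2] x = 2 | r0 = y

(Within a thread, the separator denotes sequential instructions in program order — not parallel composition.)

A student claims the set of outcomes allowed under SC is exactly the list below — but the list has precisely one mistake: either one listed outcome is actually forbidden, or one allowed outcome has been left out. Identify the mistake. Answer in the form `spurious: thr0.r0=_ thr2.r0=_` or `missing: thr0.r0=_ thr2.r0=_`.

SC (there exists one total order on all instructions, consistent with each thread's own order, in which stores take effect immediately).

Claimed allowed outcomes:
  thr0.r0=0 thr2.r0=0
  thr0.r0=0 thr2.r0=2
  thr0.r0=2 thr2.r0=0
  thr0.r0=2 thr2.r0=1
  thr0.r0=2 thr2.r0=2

missing: thr0.r0=0 thr2.r0=1

outcome vector order: (thr0.r0,thr2.r0)
SC (6): 00 01 02 20 21 22
SC∖claimed = {01}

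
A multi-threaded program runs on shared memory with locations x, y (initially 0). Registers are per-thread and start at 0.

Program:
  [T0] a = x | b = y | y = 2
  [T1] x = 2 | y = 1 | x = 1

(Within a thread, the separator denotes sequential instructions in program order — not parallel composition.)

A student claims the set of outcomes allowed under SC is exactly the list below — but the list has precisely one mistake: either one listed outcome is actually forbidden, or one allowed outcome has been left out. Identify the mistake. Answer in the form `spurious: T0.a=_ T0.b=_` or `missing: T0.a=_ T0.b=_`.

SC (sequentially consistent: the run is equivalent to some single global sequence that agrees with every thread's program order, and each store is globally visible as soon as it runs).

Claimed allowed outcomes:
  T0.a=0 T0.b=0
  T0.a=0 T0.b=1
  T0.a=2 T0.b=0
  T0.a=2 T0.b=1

missing: T0.a=1 T0.b=1

outcome vector order: (T0.a,T0.b)
SC: 5 outcomes — {(0,0); (0,1); (1,1); (2,0); (2,1)}
SC∖claimed = {(1,1)}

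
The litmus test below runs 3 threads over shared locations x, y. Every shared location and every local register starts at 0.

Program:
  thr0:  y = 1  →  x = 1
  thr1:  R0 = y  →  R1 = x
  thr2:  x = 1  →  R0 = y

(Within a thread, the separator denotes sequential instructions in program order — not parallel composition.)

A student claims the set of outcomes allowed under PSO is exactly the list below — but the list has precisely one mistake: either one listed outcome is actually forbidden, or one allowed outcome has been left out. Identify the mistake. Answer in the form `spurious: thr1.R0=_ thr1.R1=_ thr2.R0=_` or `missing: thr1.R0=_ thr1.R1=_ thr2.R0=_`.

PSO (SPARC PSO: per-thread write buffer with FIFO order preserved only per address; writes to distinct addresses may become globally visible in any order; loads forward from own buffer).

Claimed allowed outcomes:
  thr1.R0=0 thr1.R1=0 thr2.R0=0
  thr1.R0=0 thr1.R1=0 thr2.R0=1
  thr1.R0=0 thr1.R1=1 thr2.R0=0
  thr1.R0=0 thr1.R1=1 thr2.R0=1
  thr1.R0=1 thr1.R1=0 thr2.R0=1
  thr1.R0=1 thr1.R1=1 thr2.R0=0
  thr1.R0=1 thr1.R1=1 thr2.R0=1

outcome vector order: (thr1.R0,thr1.R1,thr2.R0)
PSO (8): 0/0/0, 0/0/1, 0/1/0, 0/1/1, 1/0/0, 1/0/1, 1/1/0, 1/1/1
PSO∖claimed = {1/0/0}

missing: thr1.R0=1 thr1.R1=0 thr2.R0=0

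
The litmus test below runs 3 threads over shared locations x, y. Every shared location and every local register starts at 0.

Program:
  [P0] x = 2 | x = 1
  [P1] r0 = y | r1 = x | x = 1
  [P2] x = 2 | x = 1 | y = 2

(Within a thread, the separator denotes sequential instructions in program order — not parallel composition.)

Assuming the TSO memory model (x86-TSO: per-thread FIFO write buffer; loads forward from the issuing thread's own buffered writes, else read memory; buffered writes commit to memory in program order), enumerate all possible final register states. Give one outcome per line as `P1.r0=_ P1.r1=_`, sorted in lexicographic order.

outcome vector order: (P1.r0,P1.r1)
|TSO outcomes| = 5

P1.r0=0 P1.r1=0
P1.r0=0 P1.r1=1
P1.r0=0 P1.r1=2
P1.r0=2 P1.r1=1
P1.r0=2 P1.r1=2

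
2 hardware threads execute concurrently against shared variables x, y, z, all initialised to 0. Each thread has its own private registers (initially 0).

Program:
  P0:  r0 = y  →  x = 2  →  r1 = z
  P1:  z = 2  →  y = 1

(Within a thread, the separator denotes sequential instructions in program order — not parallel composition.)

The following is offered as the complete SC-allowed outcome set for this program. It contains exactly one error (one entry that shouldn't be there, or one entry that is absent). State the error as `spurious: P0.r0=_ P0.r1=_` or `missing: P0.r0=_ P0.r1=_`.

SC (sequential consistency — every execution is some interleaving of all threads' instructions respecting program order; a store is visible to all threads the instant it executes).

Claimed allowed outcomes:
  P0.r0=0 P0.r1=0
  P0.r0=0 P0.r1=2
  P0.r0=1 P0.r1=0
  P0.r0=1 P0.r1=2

spurious: P0.r0=1 P0.r1=0

outcome vector order: (P0.r0,P0.r1)
under SC → (0,0), (0,2), (1,2)
claimed∖SC = {(1,0)}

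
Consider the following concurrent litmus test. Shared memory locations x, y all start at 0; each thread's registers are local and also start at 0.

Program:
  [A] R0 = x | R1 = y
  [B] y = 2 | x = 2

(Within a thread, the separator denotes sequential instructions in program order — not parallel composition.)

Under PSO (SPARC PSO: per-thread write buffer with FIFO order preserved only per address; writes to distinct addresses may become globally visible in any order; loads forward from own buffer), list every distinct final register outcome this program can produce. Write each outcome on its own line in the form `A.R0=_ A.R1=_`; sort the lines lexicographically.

A.R0=0 A.R1=0
A.R0=0 A.R1=2
A.R0=2 A.R1=0
A.R0=2 A.R1=2

outcome vector order: (A.R0,A.R1)
|PSO outcomes| = 4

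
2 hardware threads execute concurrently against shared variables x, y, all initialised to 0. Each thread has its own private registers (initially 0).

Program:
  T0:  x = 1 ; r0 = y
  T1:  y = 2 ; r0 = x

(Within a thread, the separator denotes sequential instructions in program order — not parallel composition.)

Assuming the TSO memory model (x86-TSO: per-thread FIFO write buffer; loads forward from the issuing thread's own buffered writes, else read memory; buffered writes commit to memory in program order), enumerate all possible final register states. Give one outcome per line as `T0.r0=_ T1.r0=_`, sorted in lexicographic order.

outcome vector order: (T0.r0,T1.r0)
|TSO outcomes| = 4

T0.r0=0 T1.r0=0
T0.r0=0 T1.r0=1
T0.r0=2 T1.r0=0
T0.r0=2 T1.r0=1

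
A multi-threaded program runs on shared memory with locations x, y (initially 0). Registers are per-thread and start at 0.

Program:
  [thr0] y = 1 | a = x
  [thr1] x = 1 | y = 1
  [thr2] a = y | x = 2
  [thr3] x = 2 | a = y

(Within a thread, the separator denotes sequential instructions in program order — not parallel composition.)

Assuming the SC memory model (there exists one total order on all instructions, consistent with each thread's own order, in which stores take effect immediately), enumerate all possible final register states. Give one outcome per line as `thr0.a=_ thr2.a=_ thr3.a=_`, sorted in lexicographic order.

outcome vector order: (thr0.a,thr2.a,thr3.a)
|SC outcomes| = 10

thr0.a=0 thr2.a=0 thr3.a=1
thr0.a=0 thr2.a=1 thr3.a=1
thr0.a=1 thr2.a=0 thr3.a=0
thr0.a=1 thr2.a=0 thr3.a=1
thr0.a=1 thr2.a=1 thr3.a=0
thr0.a=1 thr2.a=1 thr3.a=1
thr0.a=2 thr2.a=0 thr3.a=0
thr0.a=2 thr2.a=0 thr3.a=1
thr0.a=2 thr2.a=1 thr3.a=0
thr0.a=2 thr2.a=1 thr3.a=1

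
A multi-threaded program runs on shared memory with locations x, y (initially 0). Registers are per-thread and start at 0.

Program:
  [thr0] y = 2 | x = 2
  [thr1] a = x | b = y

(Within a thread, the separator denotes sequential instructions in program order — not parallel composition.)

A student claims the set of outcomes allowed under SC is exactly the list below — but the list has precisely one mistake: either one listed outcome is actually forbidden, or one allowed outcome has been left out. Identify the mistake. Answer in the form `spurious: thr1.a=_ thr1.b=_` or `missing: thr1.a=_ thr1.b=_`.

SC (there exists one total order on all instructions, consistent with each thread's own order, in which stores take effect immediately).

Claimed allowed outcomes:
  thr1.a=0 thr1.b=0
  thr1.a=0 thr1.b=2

missing: thr1.a=2 thr1.b=2

outcome vector order: (thr1.a,thr1.b)
SC (3): <0 0>; <0 2>; <2 2>
SC∖claimed = {<2 2>}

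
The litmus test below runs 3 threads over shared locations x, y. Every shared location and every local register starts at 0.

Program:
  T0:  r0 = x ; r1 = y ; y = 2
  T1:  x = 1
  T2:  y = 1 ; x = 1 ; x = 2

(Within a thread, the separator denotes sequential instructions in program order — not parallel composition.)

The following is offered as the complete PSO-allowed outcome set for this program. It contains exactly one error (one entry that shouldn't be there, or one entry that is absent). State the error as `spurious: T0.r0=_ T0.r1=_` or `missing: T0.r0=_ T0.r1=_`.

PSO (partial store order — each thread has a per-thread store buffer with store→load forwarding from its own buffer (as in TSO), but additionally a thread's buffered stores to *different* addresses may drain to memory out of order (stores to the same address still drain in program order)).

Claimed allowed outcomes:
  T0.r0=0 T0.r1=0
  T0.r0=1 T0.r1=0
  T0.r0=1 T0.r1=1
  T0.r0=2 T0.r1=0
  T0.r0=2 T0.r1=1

outcome vector order: (T0.r0,T0.r1)
under PSO → 00 01 10 11 20 21
PSO∖claimed = {01}

missing: T0.r0=0 T0.r1=1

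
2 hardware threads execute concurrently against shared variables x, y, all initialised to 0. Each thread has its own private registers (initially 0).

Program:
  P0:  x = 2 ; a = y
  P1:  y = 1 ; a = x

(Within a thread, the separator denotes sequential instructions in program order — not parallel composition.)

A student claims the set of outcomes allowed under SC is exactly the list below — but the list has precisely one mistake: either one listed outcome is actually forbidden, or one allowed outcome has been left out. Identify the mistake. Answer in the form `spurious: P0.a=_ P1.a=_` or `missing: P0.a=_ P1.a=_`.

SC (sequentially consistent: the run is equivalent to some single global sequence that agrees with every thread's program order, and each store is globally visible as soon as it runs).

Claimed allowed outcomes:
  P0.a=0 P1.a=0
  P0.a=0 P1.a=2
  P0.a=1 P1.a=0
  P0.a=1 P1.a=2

spurious: P0.a=0 P1.a=0

outcome vector order: (P0.a,P1.a)
SC: 3 outcomes — {02, 10, 12}
claimed∖SC = {00}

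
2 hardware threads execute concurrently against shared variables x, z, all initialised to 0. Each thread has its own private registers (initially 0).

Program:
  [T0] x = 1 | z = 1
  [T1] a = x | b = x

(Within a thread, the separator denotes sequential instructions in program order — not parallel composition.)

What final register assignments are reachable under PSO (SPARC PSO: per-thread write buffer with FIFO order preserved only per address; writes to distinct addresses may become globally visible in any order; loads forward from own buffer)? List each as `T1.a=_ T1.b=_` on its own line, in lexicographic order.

T1.a=0 T1.b=0
T1.a=0 T1.b=1
T1.a=1 T1.b=1

outcome vector order: (T1.a,T1.b)
|PSO outcomes| = 3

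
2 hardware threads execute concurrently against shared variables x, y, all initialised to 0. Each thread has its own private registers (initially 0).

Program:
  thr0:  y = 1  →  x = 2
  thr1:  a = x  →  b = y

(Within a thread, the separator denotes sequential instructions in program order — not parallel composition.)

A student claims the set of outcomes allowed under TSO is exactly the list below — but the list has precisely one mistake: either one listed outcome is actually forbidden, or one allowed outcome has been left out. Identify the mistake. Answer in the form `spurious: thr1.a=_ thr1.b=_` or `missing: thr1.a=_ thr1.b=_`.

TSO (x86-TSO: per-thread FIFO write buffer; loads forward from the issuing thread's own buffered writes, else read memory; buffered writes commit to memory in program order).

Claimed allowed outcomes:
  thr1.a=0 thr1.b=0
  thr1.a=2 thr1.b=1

missing: thr1.a=0 thr1.b=1

outcome vector order: (thr1.a,thr1.b)
TSO (3): 0/0, 0/1, 2/1
TSO∖claimed = {0/1}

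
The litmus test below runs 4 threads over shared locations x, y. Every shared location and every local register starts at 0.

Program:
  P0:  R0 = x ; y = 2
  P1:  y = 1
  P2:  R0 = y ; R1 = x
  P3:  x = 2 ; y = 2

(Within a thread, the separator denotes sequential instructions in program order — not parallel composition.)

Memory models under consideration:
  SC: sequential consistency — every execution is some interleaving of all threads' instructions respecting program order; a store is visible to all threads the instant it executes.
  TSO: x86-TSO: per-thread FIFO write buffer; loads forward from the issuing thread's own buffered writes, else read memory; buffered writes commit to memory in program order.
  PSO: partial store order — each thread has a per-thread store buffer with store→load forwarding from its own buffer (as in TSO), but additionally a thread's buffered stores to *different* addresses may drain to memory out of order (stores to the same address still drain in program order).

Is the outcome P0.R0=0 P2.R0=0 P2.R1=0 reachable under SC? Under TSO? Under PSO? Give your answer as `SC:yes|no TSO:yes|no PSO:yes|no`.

outcome vector order: (P0.R0,P2.R0,P2.R1)
under SC → <0 0 0> <0 0 2> <0 1 0> <0 1 2> <0 2 0> <0 2 2> <2 0 0> <2 0 2> <2 1 0> <2 1 2> <2 2 2>
under TSO → <0 0 0> <0 0 2> <0 1 0> <0 1 2> <0 2 0> <0 2 2> <2 0 0> <2 0 2> <2 1 0> <2 1 2> <2 2 2>
under PSO → <0 0 0> <0 0 2> <0 1 0> <0 1 2> <0 2 0> <0 2 2> <2 0 0> <2 0 2> <2 1 0> <2 1 2> <2 2 0> <2 2 2>
target <0 0 0> ∈ {SC,TSO,PSO}

SC:yes TSO:yes PSO:yes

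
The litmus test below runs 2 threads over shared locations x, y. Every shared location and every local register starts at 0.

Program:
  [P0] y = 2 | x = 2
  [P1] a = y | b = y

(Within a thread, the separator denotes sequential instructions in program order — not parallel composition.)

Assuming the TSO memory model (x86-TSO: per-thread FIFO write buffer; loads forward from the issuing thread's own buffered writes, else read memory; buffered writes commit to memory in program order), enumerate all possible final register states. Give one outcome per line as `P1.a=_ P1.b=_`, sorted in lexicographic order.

outcome vector order: (P1.a,P1.b)
|TSO outcomes| = 3

P1.a=0 P1.b=0
P1.a=0 P1.b=2
P1.a=2 P1.b=2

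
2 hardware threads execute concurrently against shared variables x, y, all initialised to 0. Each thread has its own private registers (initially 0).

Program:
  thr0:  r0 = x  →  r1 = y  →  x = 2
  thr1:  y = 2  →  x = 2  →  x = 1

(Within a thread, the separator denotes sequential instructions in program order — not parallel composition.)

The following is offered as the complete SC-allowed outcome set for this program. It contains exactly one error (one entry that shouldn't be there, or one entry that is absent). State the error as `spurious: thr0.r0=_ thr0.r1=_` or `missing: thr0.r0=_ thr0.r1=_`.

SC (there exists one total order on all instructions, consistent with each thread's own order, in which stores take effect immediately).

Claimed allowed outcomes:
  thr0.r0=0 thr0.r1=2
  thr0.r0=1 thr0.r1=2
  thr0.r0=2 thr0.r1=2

missing: thr0.r0=0 thr0.r1=0

outcome vector order: (thr0.r0,thr0.r1)
under SC → (0,0) (0,2) (1,2) (2,2)
SC∖claimed = {(0,0)}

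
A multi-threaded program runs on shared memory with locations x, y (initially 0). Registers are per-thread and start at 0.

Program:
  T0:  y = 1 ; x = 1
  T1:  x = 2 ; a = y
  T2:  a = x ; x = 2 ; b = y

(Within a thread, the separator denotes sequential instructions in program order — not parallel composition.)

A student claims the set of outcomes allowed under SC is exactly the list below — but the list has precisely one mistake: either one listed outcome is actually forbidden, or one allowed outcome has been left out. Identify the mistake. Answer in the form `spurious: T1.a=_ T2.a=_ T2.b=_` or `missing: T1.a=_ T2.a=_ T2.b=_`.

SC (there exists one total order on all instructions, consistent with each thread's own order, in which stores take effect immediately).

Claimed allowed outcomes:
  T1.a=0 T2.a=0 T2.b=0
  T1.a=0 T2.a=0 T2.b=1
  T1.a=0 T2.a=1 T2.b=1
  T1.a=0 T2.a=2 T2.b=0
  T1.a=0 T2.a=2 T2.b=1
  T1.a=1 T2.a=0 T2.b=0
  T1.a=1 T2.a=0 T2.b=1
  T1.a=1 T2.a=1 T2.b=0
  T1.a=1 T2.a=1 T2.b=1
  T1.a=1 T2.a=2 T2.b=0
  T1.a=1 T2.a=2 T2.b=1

spurious: T1.a=1 T2.a=1 T2.b=0

outcome vector order: (T1.a,T2.a,T2.b)
[SC] allowed = {0/0/0 0/0/1 0/1/1 0/2/0 0/2/1 1/0/0 1/0/1 1/1/1 1/2/0 1/2/1}
claimed∖SC = {1/1/0}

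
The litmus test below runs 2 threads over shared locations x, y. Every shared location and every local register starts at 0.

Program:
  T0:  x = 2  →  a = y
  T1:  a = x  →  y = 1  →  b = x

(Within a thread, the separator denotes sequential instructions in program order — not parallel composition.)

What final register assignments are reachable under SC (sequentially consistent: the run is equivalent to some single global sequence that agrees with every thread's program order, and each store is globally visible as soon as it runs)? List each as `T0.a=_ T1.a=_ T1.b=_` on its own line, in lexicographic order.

T0.a=0 T1.a=0 T1.b=2
T0.a=0 T1.a=2 T1.b=2
T0.a=1 T1.a=0 T1.b=0
T0.a=1 T1.a=0 T1.b=2
T0.a=1 T1.a=2 T1.b=2

outcome vector order: (T0.a,T1.a,T1.b)
|SC outcomes| = 5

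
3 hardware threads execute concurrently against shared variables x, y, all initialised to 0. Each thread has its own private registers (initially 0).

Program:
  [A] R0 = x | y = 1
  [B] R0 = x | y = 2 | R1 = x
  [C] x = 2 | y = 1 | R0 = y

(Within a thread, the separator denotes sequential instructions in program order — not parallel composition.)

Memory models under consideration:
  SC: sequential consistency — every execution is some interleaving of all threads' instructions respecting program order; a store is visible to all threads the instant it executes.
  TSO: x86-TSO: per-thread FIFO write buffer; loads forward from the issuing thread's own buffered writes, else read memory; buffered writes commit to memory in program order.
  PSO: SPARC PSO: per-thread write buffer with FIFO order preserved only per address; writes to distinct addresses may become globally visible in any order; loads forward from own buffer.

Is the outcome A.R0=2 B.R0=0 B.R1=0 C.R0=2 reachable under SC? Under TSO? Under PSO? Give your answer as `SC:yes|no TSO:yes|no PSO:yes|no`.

outcome vector order: (A.R0,B.R0,B.R1,C.R0)
[SC] allowed = {0001 0021 0022 0221 0222 2001 2021 2022 2221 2222}
[TSO] allowed = {0001 0002 0021 0022 0221 0222 2001 2002 2021 2022 2221 2222}
[PSO] allowed = {0001 0002 0021 0022 0221 0222 2001 2002 2021 2022 2221 2222}
target 2002 ∈ {TSO,PSO}

SC:no TSO:yes PSO:yes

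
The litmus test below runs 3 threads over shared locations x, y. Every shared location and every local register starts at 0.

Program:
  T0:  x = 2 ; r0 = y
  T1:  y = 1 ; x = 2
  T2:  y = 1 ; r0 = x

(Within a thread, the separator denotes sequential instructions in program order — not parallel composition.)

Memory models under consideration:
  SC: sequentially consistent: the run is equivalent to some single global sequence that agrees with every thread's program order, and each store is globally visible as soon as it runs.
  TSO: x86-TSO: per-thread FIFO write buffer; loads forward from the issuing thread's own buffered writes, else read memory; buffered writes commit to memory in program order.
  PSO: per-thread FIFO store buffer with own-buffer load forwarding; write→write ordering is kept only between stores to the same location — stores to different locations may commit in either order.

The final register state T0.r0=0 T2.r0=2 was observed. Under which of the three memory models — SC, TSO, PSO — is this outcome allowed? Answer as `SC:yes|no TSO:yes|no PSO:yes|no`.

outcome vector order: (T0.r0,T2.r0)
under SC → <0 2>; <1 0>; <1 2>
under TSO → <0 0>; <0 2>; <1 0>; <1 2>
under PSO → <0 0>; <0 2>; <1 0>; <1 2>
target <0 2> ∈ {SC,TSO,PSO}

SC:yes TSO:yes PSO:yes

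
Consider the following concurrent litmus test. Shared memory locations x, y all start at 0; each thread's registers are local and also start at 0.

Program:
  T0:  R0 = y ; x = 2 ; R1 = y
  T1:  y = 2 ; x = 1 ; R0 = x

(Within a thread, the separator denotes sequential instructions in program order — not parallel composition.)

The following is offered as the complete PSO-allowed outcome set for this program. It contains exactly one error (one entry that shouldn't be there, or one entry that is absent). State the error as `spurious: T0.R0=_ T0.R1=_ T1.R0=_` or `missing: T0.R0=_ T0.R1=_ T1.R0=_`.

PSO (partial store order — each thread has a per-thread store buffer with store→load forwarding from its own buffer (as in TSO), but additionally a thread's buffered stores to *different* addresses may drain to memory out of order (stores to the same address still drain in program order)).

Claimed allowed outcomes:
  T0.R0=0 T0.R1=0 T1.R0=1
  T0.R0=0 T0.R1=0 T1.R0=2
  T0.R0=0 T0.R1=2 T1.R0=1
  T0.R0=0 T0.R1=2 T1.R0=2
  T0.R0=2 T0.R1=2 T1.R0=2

missing: T0.R0=2 T0.R1=2 T1.R0=1

outcome vector order: (T0.R0,T0.R1,T1.R0)
[PSO] allowed = {001; 002; 021; 022; 221; 222}
PSO∖claimed = {221}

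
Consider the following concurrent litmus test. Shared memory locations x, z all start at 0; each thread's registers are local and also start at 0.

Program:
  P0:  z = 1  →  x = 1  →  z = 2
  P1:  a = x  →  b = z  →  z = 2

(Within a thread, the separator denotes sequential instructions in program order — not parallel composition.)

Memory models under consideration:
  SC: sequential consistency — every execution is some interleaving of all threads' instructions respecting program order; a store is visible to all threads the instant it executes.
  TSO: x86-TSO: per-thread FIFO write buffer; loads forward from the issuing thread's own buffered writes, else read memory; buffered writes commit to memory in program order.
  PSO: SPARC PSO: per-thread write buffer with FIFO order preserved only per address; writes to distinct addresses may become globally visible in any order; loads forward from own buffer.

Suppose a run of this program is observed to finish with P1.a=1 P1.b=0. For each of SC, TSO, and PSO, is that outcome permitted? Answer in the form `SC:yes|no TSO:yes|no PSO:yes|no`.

SC:no TSO:no PSO:yes

outcome vector order: (P1.a,P1.b)
SC: 5 outcomes — {00; 01; 02; 11; 12}
TSO: 5 outcomes — {00; 01; 02; 11; 12}
PSO: 6 outcomes — {00; 01; 02; 10; 11; 12}
target 10 ∈ {PSO}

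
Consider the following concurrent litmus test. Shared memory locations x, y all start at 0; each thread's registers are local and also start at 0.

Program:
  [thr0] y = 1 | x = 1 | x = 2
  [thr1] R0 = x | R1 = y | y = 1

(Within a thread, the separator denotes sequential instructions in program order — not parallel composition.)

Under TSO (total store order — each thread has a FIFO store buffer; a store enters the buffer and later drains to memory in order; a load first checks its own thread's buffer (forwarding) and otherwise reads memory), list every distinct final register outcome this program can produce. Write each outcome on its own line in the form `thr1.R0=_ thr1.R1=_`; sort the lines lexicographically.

thr1.R0=0 thr1.R1=0
thr1.R0=0 thr1.R1=1
thr1.R0=1 thr1.R1=1
thr1.R0=2 thr1.R1=1

outcome vector order: (thr1.R0,thr1.R1)
|TSO outcomes| = 4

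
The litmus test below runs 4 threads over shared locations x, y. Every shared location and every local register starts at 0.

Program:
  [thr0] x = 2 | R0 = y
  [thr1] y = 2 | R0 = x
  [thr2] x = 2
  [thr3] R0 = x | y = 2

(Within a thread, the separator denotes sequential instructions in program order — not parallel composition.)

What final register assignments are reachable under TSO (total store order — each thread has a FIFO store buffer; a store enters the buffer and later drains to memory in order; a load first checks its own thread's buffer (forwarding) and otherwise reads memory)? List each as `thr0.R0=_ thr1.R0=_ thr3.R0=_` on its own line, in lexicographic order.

outcome vector order: (thr0.R0,thr1.R0,thr3.R0)
|TSO outcomes| = 8

thr0.R0=0 thr1.R0=0 thr3.R0=0
thr0.R0=0 thr1.R0=0 thr3.R0=2
thr0.R0=0 thr1.R0=2 thr3.R0=0
thr0.R0=0 thr1.R0=2 thr3.R0=2
thr0.R0=2 thr1.R0=0 thr3.R0=0
thr0.R0=2 thr1.R0=0 thr3.R0=2
thr0.R0=2 thr1.R0=2 thr3.R0=0
thr0.R0=2 thr1.R0=2 thr3.R0=2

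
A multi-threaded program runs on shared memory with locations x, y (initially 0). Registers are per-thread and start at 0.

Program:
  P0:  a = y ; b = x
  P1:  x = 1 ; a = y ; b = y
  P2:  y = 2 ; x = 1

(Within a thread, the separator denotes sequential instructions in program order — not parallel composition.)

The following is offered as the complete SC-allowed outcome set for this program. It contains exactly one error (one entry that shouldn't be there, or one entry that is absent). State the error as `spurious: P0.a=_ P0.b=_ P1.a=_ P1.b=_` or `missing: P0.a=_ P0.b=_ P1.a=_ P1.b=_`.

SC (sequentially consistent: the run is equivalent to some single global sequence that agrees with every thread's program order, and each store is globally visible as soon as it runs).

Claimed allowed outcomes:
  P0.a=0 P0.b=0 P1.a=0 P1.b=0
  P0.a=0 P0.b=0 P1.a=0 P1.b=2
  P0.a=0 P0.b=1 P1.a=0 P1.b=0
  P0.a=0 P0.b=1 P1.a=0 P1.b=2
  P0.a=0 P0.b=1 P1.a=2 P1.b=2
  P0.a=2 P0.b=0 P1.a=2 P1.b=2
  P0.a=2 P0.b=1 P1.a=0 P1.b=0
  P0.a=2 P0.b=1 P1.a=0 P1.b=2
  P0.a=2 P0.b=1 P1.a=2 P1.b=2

missing: P0.a=0 P0.b=0 P1.a=2 P1.b=2

outcome vector order: (P0.a,P0.b,P1.a,P1.b)
SC: 10 outcomes — {0/0/0/0, 0/0/0/2, 0/0/2/2, 0/1/0/0, 0/1/0/2, 0/1/2/2, 2/0/2/2, 2/1/0/0, 2/1/0/2, 2/1/2/2}
SC∖claimed = {0/0/2/2}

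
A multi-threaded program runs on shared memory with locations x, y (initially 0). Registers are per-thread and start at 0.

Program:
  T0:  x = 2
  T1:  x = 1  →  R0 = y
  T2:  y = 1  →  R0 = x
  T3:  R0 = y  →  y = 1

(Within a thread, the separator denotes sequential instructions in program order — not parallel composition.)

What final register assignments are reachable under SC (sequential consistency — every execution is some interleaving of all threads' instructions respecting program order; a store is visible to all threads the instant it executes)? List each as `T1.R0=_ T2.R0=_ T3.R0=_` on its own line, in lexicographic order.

outcome vector order: (T1.R0,T2.R0,T3.R0)
|SC outcomes| = 10

T1.R0=0 T2.R0=1 T3.R0=0
T1.R0=0 T2.R0=1 T3.R0=1
T1.R0=0 T2.R0=2 T3.R0=0
T1.R0=0 T2.R0=2 T3.R0=1
T1.R0=1 T2.R0=0 T3.R0=0
T1.R0=1 T2.R0=0 T3.R0=1
T1.R0=1 T2.R0=1 T3.R0=0
T1.R0=1 T2.R0=1 T3.R0=1
T1.R0=1 T2.R0=2 T3.R0=0
T1.R0=1 T2.R0=2 T3.R0=1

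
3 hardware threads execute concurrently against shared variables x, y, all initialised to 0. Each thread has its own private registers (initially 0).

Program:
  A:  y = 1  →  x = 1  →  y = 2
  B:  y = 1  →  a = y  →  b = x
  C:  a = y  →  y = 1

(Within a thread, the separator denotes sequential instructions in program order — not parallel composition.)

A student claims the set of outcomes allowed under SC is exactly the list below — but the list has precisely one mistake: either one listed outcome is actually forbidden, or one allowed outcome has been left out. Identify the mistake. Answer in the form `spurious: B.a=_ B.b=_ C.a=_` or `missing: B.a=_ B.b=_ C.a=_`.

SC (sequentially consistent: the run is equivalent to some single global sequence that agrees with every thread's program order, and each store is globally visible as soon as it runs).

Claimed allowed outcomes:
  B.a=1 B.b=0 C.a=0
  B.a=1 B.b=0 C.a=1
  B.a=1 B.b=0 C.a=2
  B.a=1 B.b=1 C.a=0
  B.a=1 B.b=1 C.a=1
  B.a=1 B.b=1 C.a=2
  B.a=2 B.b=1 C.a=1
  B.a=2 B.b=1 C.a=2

outcome vector order: (B.a,B.b,C.a)
[SC] allowed = {(1,0,0), (1,0,1), (1,0,2), (1,1,0), (1,1,1), (1,1,2), (2,1,0), (2,1,1), (2,1,2)}
SC∖claimed = {(2,1,0)}

missing: B.a=2 B.b=1 C.a=0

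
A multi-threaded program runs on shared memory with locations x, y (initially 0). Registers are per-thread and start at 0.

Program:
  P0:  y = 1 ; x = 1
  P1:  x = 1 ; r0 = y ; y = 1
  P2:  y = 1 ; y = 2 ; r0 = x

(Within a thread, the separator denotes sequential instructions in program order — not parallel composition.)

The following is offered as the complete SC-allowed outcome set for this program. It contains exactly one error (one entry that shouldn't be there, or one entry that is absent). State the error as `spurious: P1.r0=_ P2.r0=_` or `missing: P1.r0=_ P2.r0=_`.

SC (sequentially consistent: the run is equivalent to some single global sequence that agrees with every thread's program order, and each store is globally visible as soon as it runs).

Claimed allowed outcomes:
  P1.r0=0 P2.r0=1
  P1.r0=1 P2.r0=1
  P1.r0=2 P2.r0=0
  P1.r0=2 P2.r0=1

outcome vector order: (P1.r0,P2.r0)
[SC] allowed = {<0 1>; <1 0>; <1 1>; <2 0>; <2 1>}
SC∖claimed = {<1 0>}

missing: P1.r0=1 P2.r0=0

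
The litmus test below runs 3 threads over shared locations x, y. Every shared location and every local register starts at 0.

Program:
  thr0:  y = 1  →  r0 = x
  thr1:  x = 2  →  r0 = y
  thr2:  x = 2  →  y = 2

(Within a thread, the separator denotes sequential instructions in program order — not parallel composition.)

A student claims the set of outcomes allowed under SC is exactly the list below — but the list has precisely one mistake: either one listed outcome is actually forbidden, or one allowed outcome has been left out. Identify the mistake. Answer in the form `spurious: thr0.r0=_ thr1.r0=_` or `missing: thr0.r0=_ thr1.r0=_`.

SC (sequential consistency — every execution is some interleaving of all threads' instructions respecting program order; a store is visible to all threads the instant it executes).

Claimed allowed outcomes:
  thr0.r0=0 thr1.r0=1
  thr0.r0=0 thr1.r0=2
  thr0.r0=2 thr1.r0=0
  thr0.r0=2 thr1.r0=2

outcome vector order: (thr0.r0,thr1.r0)
[SC] allowed = {<0 1> <0 2> <2 0> <2 1> <2 2>}
SC∖claimed = {<2 1>}

missing: thr0.r0=2 thr1.r0=1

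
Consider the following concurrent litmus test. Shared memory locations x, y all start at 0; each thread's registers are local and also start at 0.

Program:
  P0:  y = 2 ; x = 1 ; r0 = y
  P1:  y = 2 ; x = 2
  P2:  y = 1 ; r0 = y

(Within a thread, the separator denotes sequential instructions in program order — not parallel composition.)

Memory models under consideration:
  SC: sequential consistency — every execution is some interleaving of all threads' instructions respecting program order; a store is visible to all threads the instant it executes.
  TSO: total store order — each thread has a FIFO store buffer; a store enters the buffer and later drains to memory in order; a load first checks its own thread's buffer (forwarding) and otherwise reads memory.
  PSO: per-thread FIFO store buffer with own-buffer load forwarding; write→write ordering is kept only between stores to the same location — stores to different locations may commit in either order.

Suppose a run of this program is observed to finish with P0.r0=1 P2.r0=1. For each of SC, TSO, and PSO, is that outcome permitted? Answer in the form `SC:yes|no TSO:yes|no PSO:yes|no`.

outcome vector order: (P0.r0,P2.r0)
under SC → <1 1>, <1 2>, <2 1>, <2 2>
under TSO → <1 1>, <1 2>, <2 1>, <2 2>
under PSO → <1 1>, <1 2>, <2 1>, <2 2>
target <1 1> ∈ {SC,TSO,PSO}

SC:yes TSO:yes PSO:yes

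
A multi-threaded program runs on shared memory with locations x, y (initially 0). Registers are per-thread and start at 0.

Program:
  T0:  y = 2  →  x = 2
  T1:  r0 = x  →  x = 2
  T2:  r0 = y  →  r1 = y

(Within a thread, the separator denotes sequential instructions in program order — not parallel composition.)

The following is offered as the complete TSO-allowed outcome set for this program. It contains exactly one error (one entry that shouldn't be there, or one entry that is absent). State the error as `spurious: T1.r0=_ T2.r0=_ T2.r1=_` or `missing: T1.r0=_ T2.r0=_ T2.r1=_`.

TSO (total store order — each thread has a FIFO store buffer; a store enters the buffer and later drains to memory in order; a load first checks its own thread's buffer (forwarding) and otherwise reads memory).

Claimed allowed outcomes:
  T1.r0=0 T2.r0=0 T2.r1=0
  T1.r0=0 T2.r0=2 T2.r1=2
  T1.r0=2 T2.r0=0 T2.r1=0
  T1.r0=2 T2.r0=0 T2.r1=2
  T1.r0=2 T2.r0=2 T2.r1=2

missing: T1.r0=0 T2.r0=0 T2.r1=2

outcome vector order: (T1.r0,T2.r0,T2.r1)
under TSO → 0/0/0 0/0/2 0/2/2 2/0/0 2/0/2 2/2/2
TSO∖claimed = {0/0/2}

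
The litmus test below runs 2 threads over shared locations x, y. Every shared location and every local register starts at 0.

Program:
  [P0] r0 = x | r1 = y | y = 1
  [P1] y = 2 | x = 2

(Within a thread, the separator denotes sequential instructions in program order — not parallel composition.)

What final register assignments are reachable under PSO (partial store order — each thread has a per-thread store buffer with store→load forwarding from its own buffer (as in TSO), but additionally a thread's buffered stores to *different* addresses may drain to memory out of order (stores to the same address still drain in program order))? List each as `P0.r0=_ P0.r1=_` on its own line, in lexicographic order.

outcome vector order: (P0.r0,P0.r1)
|PSO outcomes| = 4

P0.r0=0 P0.r1=0
P0.r0=0 P0.r1=2
P0.r0=2 P0.r1=0
P0.r0=2 P0.r1=2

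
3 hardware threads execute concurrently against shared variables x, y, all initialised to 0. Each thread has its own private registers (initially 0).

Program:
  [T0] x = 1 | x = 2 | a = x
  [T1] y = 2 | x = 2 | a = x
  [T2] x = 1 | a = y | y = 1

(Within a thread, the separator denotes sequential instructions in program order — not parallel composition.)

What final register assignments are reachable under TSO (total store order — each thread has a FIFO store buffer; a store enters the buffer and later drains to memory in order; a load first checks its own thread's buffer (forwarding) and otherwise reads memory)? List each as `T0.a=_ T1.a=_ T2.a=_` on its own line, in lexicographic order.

outcome vector order: (T0.a,T1.a,T2.a)
|TSO outcomes| = 8

T0.a=1 T1.a=1 T2.a=0
T0.a=1 T1.a=1 T2.a=2
T0.a=1 T1.a=2 T2.a=0
T0.a=1 T1.a=2 T2.a=2
T0.a=2 T1.a=1 T2.a=0
T0.a=2 T1.a=1 T2.a=2
T0.a=2 T1.a=2 T2.a=0
T0.a=2 T1.a=2 T2.a=2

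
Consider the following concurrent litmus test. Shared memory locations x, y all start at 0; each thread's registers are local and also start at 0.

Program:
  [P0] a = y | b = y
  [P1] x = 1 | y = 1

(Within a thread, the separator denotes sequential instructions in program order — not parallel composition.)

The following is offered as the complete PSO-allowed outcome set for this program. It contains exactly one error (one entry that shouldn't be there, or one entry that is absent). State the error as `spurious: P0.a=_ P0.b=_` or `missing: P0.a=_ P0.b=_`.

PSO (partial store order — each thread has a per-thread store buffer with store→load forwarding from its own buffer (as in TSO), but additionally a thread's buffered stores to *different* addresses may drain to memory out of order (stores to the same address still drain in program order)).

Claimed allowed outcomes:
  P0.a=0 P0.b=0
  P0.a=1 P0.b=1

missing: P0.a=0 P0.b=1

outcome vector order: (P0.a,P0.b)
[PSO] allowed = {(0,0); (0,1); (1,1)}
PSO∖claimed = {(0,1)}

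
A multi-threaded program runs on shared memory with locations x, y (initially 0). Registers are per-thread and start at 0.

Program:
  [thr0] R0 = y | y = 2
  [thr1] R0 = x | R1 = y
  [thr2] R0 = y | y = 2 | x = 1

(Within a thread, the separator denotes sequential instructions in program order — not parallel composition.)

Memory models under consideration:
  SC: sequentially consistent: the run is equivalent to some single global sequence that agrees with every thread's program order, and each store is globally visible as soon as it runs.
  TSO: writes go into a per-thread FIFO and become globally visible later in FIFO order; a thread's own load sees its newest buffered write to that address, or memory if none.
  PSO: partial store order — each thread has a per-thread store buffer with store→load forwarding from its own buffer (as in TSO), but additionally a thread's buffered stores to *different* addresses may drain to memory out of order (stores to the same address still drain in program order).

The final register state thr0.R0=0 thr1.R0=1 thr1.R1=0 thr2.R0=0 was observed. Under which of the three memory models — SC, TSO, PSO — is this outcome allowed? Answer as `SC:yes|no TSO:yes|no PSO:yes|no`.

outcome vector order: (thr0.R0,thr1.R0,thr1.R1,thr2.R0)
SC (9): (0,0,0,0); (0,0,0,2); (0,0,2,0); (0,0,2,2); (0,1,2,0); (0,1,2,2); (2,0,0,0); (2,0,2,0); (2,1,2,0)
TSO (9): (0,0,0,0); (0,0,0,2); (0,0,2,0); (0,0,2,2); (0,1,2,0); (0,1,2,2); (2,0,0,0); (2,0,2,0); (2,1,2,0)
PSO (11): (0,0,0,0); (0,0,0,2); (0,0,2,0); (0,0,2,2); (0,1,0,0); (0,1,2,0); (0,1,2,2); (2,0,0,0); (2,0,2,0); (2,1,0,0); (2,1,2,0)
target (0,1,0,0) ∈ {PSO}

SC:no TSO:no PSO:yes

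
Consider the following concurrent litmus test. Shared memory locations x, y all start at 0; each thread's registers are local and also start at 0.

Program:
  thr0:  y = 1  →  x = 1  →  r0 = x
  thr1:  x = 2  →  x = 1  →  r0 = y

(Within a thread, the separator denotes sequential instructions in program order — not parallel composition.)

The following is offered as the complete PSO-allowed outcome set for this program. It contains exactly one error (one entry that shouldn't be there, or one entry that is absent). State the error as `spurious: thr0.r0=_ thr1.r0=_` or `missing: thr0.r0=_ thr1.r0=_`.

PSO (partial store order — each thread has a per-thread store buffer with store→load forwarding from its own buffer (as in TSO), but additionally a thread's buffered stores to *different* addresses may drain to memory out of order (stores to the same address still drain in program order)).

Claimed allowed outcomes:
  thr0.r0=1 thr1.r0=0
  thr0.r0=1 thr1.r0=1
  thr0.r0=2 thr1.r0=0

outcome vector order: (thr0.r0,thr1.r0)
[PSO] allowed = {<1 0> <1 1> <2 0> <2 1>}
PSO∖claimed = {<2 1>}

missing: thr0.r0=2 thr1.r0=1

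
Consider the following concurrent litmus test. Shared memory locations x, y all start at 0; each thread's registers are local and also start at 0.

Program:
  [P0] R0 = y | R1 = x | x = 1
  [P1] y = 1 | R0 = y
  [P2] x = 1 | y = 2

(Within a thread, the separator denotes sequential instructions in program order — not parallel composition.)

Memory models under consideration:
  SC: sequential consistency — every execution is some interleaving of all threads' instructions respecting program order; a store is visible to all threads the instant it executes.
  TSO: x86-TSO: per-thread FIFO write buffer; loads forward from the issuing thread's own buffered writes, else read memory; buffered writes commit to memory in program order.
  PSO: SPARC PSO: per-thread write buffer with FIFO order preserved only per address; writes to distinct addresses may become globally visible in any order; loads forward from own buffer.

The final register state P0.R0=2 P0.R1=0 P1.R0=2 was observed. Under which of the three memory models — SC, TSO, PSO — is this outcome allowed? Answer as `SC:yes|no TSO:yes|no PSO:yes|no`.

SC:no TSO:no PSO:yes

outcome vector order: (P0.R0,P0.R1,P1.R0)
SC (10): 0/0/1 0/0/2 0/1/1 0/1/2 1/0/1 1/0/2 1/1/1 1/1/2 2/1/1 2/1/2
TSO (10): 0/0/1 0/0/2 0/1/1 0/1/2 1/0/1 1/0/2 1/1/1 1/1/2 2/1/1 2/1/2
PSO (12): 0/0/1 0/0/2 0/1/1 0/1/2 1/0/1 1/0/2 1/1/1 1/1/2 2/0/1 2/0/2 2/1/1 2/1/2
target 2/0/2 ∈ {PSO}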